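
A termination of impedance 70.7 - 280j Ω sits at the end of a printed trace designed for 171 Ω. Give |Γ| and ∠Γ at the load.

Γ ≈ 0.804 ∠ -60.5°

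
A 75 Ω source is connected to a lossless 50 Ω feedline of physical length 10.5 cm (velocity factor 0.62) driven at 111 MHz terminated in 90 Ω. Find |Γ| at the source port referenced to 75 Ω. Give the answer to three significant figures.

|Γ| ≈ 0.211

λ = v/f = 0.62·c / 111 MHz = 1.68 m
βl = 2π·l/λ = 2π × 0.0627 = 22.6°
tan(βl) = 0.415
Z_in = Z_0·(Z_L + jZ_0·tanβl)/(Z_0 + jZ_L·tanβl) = 67.7 − j29.8 Ω
Γ_s = (Z_in − Z_s)/(Z_in + Z_s) = (-7.31 − j29.8)/(143 − j29.8), |Γ_s| = 0.211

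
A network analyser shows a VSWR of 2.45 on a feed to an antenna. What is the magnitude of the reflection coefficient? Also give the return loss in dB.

|Γ| = (S − 1)/(S + 1) = (2.45 − 1)/(2.45 + 1) = 1.45/3.45
RL = −20·log₁₀|Γ| = −20·log₁₀(0.42)

|Γ| ≈ 0.42; return loss ≈ 7.53 dB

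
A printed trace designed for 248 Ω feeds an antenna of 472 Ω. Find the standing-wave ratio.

VSWR ≈ 1.9

Γ = (472 − 248)/(472 + 248) = 0.311
VSWR = (1 + 0.311)/(1 − 0.311)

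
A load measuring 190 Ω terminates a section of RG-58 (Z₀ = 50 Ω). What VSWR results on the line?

VSWR ≈ 3.8

For a purely resistive load, VSWR = R_L/Z_0 or Z_0/R_L (whichever > 1) = 190/50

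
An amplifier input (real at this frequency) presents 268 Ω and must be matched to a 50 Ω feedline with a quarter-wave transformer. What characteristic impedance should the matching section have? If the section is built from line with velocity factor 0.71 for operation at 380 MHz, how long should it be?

Z_qwt = √(Z_0·R_L) = √(50 × 268) = √13400
λ = 0.71·c/f = 0.561 m, so l = λ/4 = 0.14 m

Z_qwt ≈ 116 Ω; length ≈ 14 cm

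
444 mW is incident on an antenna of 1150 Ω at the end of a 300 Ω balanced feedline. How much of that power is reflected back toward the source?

P_reflected ≈ 153 mW

Γ = (1150 − 300)/(1150 + 300) = 0.586
|Γ|² = 0.344
P_refl = |Γ|²·P_inc = 153 mW, P_del = (1 − |Γ|²)·P_inc = 291 mW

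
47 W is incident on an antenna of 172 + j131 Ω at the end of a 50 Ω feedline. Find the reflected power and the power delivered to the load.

P_reflected ≈ 22.7 W; P_delivered ≈ 24.3 W

|Γ| = |(122 + j131)/(222 + j131)| = 0.694
|Γ|² = 0.482
P_refl = |Γ|²·P_inc = 22.7 W, P_del = (1 − |Γ|²)·P_inc = 24.3 W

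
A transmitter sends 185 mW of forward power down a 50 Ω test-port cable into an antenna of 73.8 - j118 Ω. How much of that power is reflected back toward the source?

|Γ| = |(23.8 − j118)/(123.8 − j118)| = 0.704
|Γ|² = 0.495
P_refl = |Γ|²·P_inc = 91.6 mW, P_del = (1 − |Γ|²)·P_inc = 93.4 mW

P_reflected ≈ 91.6 mW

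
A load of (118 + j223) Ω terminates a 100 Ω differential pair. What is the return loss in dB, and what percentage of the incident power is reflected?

RL ≈ 2.88 dB; 51.5% of incident power reflected

Γ = (18 + j223)/(218 + j223), |Γ| = 0.717
RL = −20·log₁₀(0.717) = 2.88 dB
P_refl/P_inc = |Γ|² = 0.515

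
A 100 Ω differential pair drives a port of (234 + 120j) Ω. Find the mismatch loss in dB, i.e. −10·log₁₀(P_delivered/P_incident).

Γ = (134 + j120)/(334 + j120), |Γ| = 0.507
|Γ|² = 0.257, so P_del/P_inc = 1 − |Γ|² = 0.743
ML = −10·log₁₀(1 − |Γ|²)

mismatch loss ≈ 1.29 dB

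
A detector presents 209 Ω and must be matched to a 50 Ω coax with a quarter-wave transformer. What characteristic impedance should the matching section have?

Z_qwt = √(Z_0·R_L) = √(50 × 209) = √10450

Z_qwt ≈ 102 Ω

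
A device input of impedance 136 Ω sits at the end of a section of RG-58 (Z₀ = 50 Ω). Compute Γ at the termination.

Γ = 0.462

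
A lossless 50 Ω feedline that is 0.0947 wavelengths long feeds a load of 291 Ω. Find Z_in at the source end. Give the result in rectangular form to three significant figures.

Z_in ≈ 25.7 − j67.4 Ω

βl = 2π × 0.0947 = 34.1°
tan(βl) = tan(34.1°) = 0.677
Z_in = Z_0·(Z_L + jZ_0·tanβl)/(Z_0 + jZ_L·tanβl)
     = 50·(291 + j33.8)/(50 + j197)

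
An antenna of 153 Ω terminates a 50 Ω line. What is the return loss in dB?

RL ≈ 5.89 dB

Γ = (153 − 50)/(153 + 50) = 0.507
RL = −20·log₁₀|Γ| = −20·log₁₀(0.507)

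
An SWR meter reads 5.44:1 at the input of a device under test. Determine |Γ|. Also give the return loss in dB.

|Γ| ≈ 0.689; return loss ≈ 3.23 dB

|Γ| = (S − 1)/(S + 1) = (5.44 − 1)/(5.44 + 1) = 4.44/6.44
RL = −20·log₁₀|Γ| = −20·log₁₀(0.689)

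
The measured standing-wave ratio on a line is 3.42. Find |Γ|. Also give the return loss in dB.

|Γ| = (S − 1)/(S + 1) = (3.42 − 1)/(3.42 + 1) = 2.42/4.42
RL = −20·log₁₀|Γ| = −20·log₁₀(0.548)

|Γ| ≈ 0.548; return loss ≈ 5.23 dB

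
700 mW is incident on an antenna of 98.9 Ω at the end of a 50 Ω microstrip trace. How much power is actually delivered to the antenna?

Γ = (98.9 − 50)/(98.9 + 50) = 0.328
|Γ|² = 0.108
P_refl = |Γ|²·P_inc = 75.5 mW, P_del = (1 − |Γ|²)·P_inc = 625 mW

P_delivered ≈ 625 mW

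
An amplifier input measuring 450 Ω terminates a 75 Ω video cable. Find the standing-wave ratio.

VSWR ≈ 6

For a purely resistive load, VSWR = R_L/Z_0 or Z_0/R_L (whichever > 1) = 450/75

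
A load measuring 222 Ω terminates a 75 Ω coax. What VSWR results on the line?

VSWR ≈ 2.96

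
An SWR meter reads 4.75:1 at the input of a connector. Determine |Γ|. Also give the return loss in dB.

|Γ| ≈ 0.652; return loss ≈ 3.71 dB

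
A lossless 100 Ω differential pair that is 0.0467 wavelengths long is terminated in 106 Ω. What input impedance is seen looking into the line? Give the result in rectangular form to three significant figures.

βl = 2π × 0.0467 = 16.8°
tan(βl) = tan(16.8°) = 0.302
Z_in = Z_0·(Z_L + jZ_0·tanβl)/(Z_0 + jZ_L·tanβl)
     = 100·(106 + j30.2)/(100 + j32)

Z_in ≈ 105 − j3.39 Ω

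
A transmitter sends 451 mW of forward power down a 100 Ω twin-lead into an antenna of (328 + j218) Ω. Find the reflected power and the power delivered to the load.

P_reflected ≈ 195 mW; P_delivered ≈ 256 mW

|Γ| = |(228 + j218)/(428 + j218)| = 0.657
|Γ|² = 0.431
P_refl = |Γ|²·P_inc = 195 mW, P_del = (1 − |Γ|²)·P_inc = 256 mW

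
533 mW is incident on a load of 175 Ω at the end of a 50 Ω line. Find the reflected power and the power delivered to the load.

P_reflected ≈ 165 mW; P_delivered ≈ 368 mW

Γ = (175 − 50)/(175 + 50) = 0.556
|Γ|² = 0.309
P_refl = |Γ|²·P_inc = 165 mW, P_del = (1 − |Γ|²)·P_inc = 368 mW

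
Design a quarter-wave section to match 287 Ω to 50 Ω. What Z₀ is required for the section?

Z_qwt = √(Z_0·R_L) = √(50 × 287) = √14350

Z_qwt ≈ 120 Ω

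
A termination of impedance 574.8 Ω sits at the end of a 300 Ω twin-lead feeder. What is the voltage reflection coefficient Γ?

Γ = (Z_L − Z_0)/(Z_L + Z_0) = (574.8 − 300)/(574.8 + 300) = 274.8/874.8

Γ = 0.314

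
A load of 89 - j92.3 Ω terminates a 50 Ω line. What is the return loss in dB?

RL ≈ 4.43 dB

Γ = (39 − j92.3)/(139 − j92.3), |Γ| = 0.601
RL = −20·log₁₀|Γ| = −20·log₁₀(0.601)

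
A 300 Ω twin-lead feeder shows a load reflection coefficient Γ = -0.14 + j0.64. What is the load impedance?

Z_L = Z_0·(1 + Γ)/(1 − Γ) = 300·(0.86 + j0.64)/(1.14 − j0.64)

Z_L ≈ 100 + j225 Ω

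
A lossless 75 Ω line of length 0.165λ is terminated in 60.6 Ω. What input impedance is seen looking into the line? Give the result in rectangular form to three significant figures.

Z_in ≈ 81.6 + j15.4 Ω

βl = 2π × 0.165 = 59.4°
tan(βl) = tan(59.4°) = 1.69
Z_in = Z_0·(Z_L + jZ_0·tanβl)/(Z_0 + jZ_L·tanβl)
     = 75·(60.6 + j127)/(75 + j102)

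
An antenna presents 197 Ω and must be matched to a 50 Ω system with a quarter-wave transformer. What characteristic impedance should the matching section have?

Z_qwt = √(Z_0·R_L) = √(50 × 197) = √9850

Z_qwt ≈ 99.2 Ω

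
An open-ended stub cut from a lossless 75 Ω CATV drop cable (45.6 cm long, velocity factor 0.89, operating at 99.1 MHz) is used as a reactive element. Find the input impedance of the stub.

Z_in ≈ −j41.7 Ω

λ = v/f = 0.89·c / 99.1 MHz = 2.69 m
βl = 2π·l/λ = 2π × 0.169 = 60.9°
tan(βl) = 1.8
For an open-ended stub, Z_in = −jZ_0·cot(βl) = −jZ_0/tan(βl)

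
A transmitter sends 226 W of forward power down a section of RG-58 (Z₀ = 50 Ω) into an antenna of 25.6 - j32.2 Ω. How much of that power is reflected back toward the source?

|Γ| = |(-24.4 − j32.2)/(75.6 − j32.2)| = 0.492
|Γ|² = 0.242
P_refl = |Γ|²·P_inc = 54.6 W, P_del = (1 − |Γ|²)·P_inc = 171 W

P_reflected ≈ 54.6 W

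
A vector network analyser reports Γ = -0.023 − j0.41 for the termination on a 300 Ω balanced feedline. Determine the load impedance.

Z_L ≈ 205 − j203 Ω

Z_L = Z_0·(1 + Γ)/(1 − Γ) = 300·(0.977 − j0.41)/(1.02 + j0.41)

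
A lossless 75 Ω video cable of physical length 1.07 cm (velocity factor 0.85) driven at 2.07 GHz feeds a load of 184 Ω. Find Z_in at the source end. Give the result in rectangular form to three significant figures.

λ = v/f = 0.85·c / 2.07 GHz = 0.123 m
βl = 2π·l/λ = 2π × 0.0869 = 31.3°
tan(βl) = tan(31.3°) = 0.607
Z_in = Z_0·(Z_L + jZ_0·tanβl)/(Z_0 + jZ_L·tanβl)
     = 75·(184 + j45.5)/(75 + j112)

Z_in ≈ 78.2 − j71 Ω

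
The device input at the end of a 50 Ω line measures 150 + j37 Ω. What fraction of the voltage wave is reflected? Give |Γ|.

|Γ| ≈ 0.524

Γ = (Z_L − Z_0)/(Z_L + Z_0) = (100 + j37)/(200 + j37)
|Γ| = 107/203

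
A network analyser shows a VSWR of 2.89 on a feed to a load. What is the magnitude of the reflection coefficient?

|Γ| ≈ 0.486

|Γ| = (S − 1)/(S + 1) = (2.89 − 1)/(2.89 + 1) = 1.89/3.89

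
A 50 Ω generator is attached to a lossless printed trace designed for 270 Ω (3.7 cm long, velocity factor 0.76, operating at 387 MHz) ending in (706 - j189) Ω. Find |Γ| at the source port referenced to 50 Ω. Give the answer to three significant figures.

|Γ| ≈ 0.849

λ = v/f = 0.76·c / 387 MHz = 0.589 m
βl = 2π·l/λ = 2π × 0.0628 = 22.6°
tan(βl) = 0.416
Z_in = Z_0·(Z_L + jZ_0·tanβl)/(Z_0 + jZ_L·tanβl) = 290 − j304 Ω
Γ_s = (Z_in − Z_s)/(Z_in + Z_s) = (240 − j304)/(340 − j304), |Γ_s| = 0.849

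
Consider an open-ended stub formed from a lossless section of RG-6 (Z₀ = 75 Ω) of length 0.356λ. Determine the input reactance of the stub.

βl = 2π × 0.356 = 128°
tan(βl) = -1.27
For an open-ended stub, Z_in = −jZ_0·cot(βl) = −jZ_0/tan(βl)

X_in ≈ 58.9 Ω (inductive)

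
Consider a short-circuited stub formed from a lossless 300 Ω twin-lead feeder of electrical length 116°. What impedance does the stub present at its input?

tan(βl) = -2.05
For a short-circuited stub, Z_in = jZ_0·tan(βl)

Z_in ≈ −j615 Ω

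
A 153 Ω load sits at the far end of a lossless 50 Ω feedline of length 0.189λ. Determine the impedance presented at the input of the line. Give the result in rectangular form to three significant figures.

Z_in ≈ 18.7 − j17.7 Ω

βl = 2π × 0.189 = 68°
tan(βl) = tan(68°) = 2.48
Z_in = Z_0·(Z_L + jZ_0·tanβl)/(Z_0 + jZ_L·tanβl)
     = 50·(153 + j124)/(50 + j379)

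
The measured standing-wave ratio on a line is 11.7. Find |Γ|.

|Γ| = (S − 1)/(S + 1) = (11.7 − 1)/(11.7 + 1) = 10.7/12.7

|Γ| ≈ 0.843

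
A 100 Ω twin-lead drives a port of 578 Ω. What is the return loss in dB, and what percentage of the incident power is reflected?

Γ = (578 − 100)/(578 + 100) = 0.705
RL = −20·log₁₀(0.705) = 3.04 dB
P_refl/P_inc = |Γ|² = 0.497

RL ≈ 3.04 dB; 49.7% of incident power reflected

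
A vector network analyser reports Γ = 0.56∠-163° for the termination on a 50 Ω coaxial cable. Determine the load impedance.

Z_L = Z_0·(1 + Γ)/(1 − Γ) = 50·(0.464 − j0.164)/(1.54 + j0.164)

Z_L ≈ 14.4 − j6.87 Ω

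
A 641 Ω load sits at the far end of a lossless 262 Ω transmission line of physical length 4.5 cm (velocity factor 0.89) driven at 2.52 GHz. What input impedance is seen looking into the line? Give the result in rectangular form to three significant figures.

Z_in ≈ 315 + j260 Ω

λ = v/f = 0.89·c / 2.52 GHz = 0.106 m
βl = 2π·l/λ = 2π × 0.425 = 153°
tan(βl) = tan(153°) = -0.512
Z_in = Z_0·(Z_L + jZ_0·tanβl)/(Z_0 + jZ_L·tanβl)
     = 262·(641 − j134)/(262 − j328)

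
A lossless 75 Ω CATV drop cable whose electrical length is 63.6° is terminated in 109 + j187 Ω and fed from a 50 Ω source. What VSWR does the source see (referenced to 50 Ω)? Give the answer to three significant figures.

VSWR ≈ 6.67

tan(βl) = 2.01
Z_in = Z_0·(Z_L + jZ_0·tanβl)/(Z_0 + jZ_L·tanβl) = 22.3 − j67.8 Ω
Γ_s = (Z_in − Z_s)/(Z_in + Z_s) = (-27.7 − j67.8)/(72.3 − j67.8), |Γ_s| = 0.739
VSWR = (1 + |Γ_s|)/(1 − |Γ_s|)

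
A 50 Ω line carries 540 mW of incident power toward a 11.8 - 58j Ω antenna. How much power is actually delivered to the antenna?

|Γ| = |(-38.2 − j58)/(61.8 − j58)| = 0.819
|Γ|² = 0.671
P_refl = |Γ|²·P_inc = 363 mW, P_del = (1 − |Γ|²)·P_inc = 177 mW

P_delivered ≈ 177 mW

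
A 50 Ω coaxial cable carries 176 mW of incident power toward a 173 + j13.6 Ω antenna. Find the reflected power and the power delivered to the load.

P_reflected ≈ 54 mW; P_delivered ≈ 122 mW

|Γ| = |(123 + j13.6)/(223 + j13.6)| = 0.554
|Γ|² = 0.307
P_refl = |Γ|²·P_inc = 54 mW, P_del = (1 − |Γ|²)·P_inc = 122 mW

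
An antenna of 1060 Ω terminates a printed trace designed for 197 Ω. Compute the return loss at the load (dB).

Γ = (1060 − 197)/(1060 + 197) = 0.687
RL = −20·log₁₀|Γ| = −20·log₁₀(0.687)

RL ≈ 3.27 dB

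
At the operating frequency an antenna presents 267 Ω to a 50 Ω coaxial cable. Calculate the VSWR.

VSWR ≈ 5.34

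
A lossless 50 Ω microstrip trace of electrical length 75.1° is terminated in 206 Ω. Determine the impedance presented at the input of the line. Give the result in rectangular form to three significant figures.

Z_in ≈ 12.9 − j12.5 Ω

tan(βl) = tan(75.1°) = 3.76
Z_in = Z_0·(Z_L + jZ_0·tanβl)/(Z_0 + jZ_L·tanβl)
     = 50·(206 + j188)/(50 + j774)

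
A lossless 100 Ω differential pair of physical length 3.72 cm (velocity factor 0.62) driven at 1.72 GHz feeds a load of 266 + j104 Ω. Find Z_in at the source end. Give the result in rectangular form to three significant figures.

Z_in ≈ 38.6 + j42.3 Ω

λ = v/f = 0.62·c / 1.72 GHz = 0.108 m
βl = 2π·l/λ = 2π × 0.344 = 124°
tan(βl) = tan(124°) = -1.49
Z_in = Z_0·(Z_L + jZ_0·tanβl)/(Z_0 + jZ_L·tanβl)
     = 100·(266 − j45.2)/(255 − j397)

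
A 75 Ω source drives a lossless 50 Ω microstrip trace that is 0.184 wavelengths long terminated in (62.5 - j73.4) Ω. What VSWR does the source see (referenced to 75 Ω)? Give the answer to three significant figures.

VSWR ≈ 5.23

βl = 2π × 0.184 = 66.2°
tan(βl) = 2.27
Z_in = Z_0·(Z_L + jZ_0·tanβl)/(Z_0 + jZ_L·tanβl) = 14.3 − j0.123 Ω
Γ_s = (Z_in − Z_s)/(Z_in + Z_s) = (-60.7 − j0.123)/(89.3 − j0.123), |Γ_s| = 0.679
VSWR = (1 + |Γ_s|)/(1 − |Γ_s|)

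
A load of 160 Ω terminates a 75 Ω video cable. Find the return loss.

Γ = (160 − 75)/(160 + 75) = 0.362
RL = −20·log₁₀|Γ| = −20·log₁₀(0.362)

RL ≈ 8.83 dB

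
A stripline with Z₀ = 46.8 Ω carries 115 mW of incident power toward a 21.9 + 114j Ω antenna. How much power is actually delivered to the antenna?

|Γ| = |(-24.9 + j114)/(68.7 + j114)| = 0.877
|Γ|² = 0.769
P_refl = |Γ|²·P_inc = 88.4 mW, P_del = (1 − |Γ|²)·P_inc = 26.6 mW

P_delivered ≈ 26.6 mW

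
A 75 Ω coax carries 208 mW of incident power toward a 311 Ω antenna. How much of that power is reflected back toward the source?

P_reflected ≈ 77.8 mW

Γ = (311 − 75)/(311 + 75) = 0.611
|Γ|² = 0.374
P_refl = |Γ|²·P_inc = 77.8 mW, P_del = (1 − |Γ|²)·P_inc = 130 mW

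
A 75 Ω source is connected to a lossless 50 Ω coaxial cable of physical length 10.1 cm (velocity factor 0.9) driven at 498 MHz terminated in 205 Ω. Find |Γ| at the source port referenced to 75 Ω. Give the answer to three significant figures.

λ = v/f = 0.9·c / 498 MHz = 0.542 m
βl = 2π·l/λ = 2π × 0.186 = 67.1°
tan(βl) = 2.36
Z_in = Z_0·(Z_L + jZ_0·tanβl)/(Z_0 + jZ_L·tanβl) = 14.2 − j19.7 Ω
Γ_s = (Z_in − Z_s)/(Z_in + Z_s) = (-60.8 − j19.7)/(89.2 − j19.7), |Γ_s| = 0.699

|Γ| ≈ 0.699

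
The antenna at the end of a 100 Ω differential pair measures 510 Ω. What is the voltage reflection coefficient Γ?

Γ = 0.672

Γ = (Z_L − Z_0)/(Z_L + Z_0) = (510 − 100)/(510 + 100) = 410/610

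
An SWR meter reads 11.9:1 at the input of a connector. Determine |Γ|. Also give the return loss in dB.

|Γ| = (S − 1)/(S + 1) = (11.9 − 1)/(11.9 + 1) = 10.9/12.9
RL = −20·log₁₀|Γ| = −20·log₁₀(0.845)

|Γ| ≈ 0.845; return loss ≈ 1.46 dB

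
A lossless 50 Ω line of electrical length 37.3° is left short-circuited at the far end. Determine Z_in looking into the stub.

Z_in ≈ +j38.1 Ω

tan(βl) = 0.762
For a short-circuited stub, Z_in = jZ_0·tan(βl)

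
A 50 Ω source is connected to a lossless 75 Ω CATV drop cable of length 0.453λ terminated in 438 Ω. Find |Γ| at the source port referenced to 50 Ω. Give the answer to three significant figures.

|Γ| ≈ 0.786

βl = 2π × 0.453 = 163°
tan(βl) = -0.304
Z_in = Z_0·(Z_L + jZ_0·tanβl)/(Z_0 + jZ_L·tanβl) = 115 + j182 Ω
Γ_s = (Z_in − Z_s)/(Z_in + Z_s) = (65.1 + j182)/(165 + j182), |Γ_s| = 0.786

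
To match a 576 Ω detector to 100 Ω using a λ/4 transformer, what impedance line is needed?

Z_qwt ≈ 240 Ω

Z_qwt = √(Z_0·R_L) = √(100 × 576) = √57600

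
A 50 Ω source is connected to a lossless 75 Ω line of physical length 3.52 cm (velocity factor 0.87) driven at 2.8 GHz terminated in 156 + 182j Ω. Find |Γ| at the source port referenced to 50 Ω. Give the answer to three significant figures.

|Γ| ≈ 0.65

λ = v/f = 0.87·c / 2.8 GHz = 0.0932 m
βl = 2π·l/λ = 2π × 0.378 = 136°
tan(βl) = -0.968
Z_in = Z_0·(Z_L + jZ_0·tanβl)/(Z_0 + jZ_L·tanβl) = 19.8 + j44.6 Ω
Γ_s = (Z_in − Z_s)/(Z_in + Z_s) = (-30.2 + j44.6)/(69.8 + j44.6), |Γ_s| = 0.65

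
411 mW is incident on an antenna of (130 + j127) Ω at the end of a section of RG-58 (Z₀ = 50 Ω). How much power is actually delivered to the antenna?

P_delivered ≈ 220 mW

|Γ| = |(80 + j127)/(180 + j127)| = 0.681
|Γ|² = 0.464
P_refl = |Γ|²·P_inc = 191 mW, P_del = (1 − |Γ|²)·P_inc = 220 mW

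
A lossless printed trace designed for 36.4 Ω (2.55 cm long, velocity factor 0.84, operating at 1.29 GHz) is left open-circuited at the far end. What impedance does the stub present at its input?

Z_in ≈ −j34 Ω

λ = v/f = 0.84·c / 1.29 GHz = 0.195 m
βl = 2π·l/λ = 2π × 0.131 = 47°
tan(βl) = 1.07
For an open-circuited stub, Z_in = −jZ_0·cot(βl) = −jZ_0/tan(βl)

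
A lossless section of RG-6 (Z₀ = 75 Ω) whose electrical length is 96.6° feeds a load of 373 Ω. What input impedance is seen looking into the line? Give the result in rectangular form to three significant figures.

Z_in ≈ 15.3 + j8.32 Ω

tan(βl) = tan(96.6°) = -8.64
Z_in = Z_0·(Z_L + jZ_0·tanβl)/(Z_0 + jZ_L·tanβl)
     = 75·(373 − j648)/(75 − j3220)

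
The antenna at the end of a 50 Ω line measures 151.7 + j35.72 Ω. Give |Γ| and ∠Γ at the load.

Γ = (Z_L − Z_0)/(Z_L + Z_0) = (101.7 + j35.72)/(201.7 + j35.72)
|Γ| = 108/205 = 0.526

Γ ≈ 0.526 ∠ 9.31°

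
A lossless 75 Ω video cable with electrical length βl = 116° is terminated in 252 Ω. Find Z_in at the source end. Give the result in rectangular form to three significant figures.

Z_in ≈ 27.1 + j32.7 Ω

tan(βl) = tan(116°) = -2.05
Z_in = Z_0·(Z_L + jZ_0·tanβl)/(Z_0 + jZ_L·tanβl)
     = 75·(252 − j154)/(75 − j517)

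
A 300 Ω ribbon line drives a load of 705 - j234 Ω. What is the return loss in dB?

RL ≈ 6.87 dB

Γ = (405 − j234)/(1005 − j234), |Γ| = 0.453
RL = −20·log₁₀|Γ| = −20·log₁₀(0.453)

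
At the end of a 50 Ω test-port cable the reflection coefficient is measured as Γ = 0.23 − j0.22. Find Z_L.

Z_L = Z_0·(1 + Γ)/(1 − Γ) = 50·(1.23 − j0.22)/(0.77 + j0.22)

Z_L ≈ 70.1 − j34.3 Ω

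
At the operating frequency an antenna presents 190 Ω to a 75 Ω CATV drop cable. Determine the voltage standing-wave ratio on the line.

VSWR ≈ 2.53

Γ = (190 − 75)/(190 + 75) = 0.434
VSWR = (1 + 0.434)/(1 − 0.434)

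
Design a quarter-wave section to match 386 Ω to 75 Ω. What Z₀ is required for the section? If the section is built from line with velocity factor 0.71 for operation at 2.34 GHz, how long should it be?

Z_qwt = √(Z_0·R_L) = √(75 × 386) = √28950
λ = 0.71·c/f = 0.091 m, so l = λ/4 = 0.0228 m

Z_qwt ≈ 170 Ω; length ≈ 2.28 cm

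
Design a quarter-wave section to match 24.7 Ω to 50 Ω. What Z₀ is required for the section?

Z_qwt = √(Z_0·R_L) = √(50 × 24.7) = √1235

Z_qwt ≈ 35.1 Ω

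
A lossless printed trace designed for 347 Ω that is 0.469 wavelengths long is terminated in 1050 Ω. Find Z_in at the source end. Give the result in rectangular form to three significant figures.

βl = 2π × 0.469 = 169°
tan(βl) = tan(169°) = -0.197
Z_in = Z_0·(Z_L + jZ_0·tanβl)/(Z_0 + jZ_L·tanβl)
     = 347·(1050 − j68.5)/(347 − j207)

Z_in ≈ 804 + j412 Ω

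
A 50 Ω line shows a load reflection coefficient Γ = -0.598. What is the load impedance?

Z_L ≈ 12.6 Ω

Z_L = Z_0·(1 + Γ)/(1 − Γ) = 50·(0.402)/(1.6)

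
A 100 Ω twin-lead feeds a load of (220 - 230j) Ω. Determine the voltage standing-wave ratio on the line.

VSWR ≈ 4.85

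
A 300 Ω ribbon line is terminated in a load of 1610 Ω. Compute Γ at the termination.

Γ = (Z_L − Z_0)/(Z_L + Z_0) = (1610 − 300)/(1610 + 300) = 1310/1910

Γ = 0.686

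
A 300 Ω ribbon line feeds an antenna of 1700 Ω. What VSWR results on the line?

VSWR ≈ 5.67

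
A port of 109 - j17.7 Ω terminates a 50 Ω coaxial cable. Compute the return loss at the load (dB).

RL ≈ 8.29 dB

Γ = (59 − j17.7)/(159 − j17.7), |Γ| = 0.385
RL = −20·log₁₀|Γ| = −20·log₁₀(0.385)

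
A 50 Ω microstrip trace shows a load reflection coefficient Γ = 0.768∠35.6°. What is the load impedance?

Z_L ≈ 60.2 + j131 Ω

Z_L = Z_0·(1 + Γ)/(1 − Γ) = 50·(1.62 + j0.447)/(0.376 − j0.447)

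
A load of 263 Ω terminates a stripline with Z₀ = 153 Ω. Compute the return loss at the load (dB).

Γ = (263 − 153)/(263 + 153) = 0.264
RL = −20·log₁₀|Γ| = −20·log₁₀(0.264)

RL ≈ 11.6 dB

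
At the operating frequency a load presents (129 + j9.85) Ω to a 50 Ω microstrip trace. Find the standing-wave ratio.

VSWR ≈ 2.6

Γ = (Z_L − Z_0)/(Z_L + Z_0) = (79 + j9.85)/(179 + j9.85)
|Γ| = 79.6/179 = 0.444
VSWR = (1 + |Γ|)/(1 − |Γ|) = 1.44/0.556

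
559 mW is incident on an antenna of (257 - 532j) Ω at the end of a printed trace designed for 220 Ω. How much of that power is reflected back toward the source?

|Γ| = |(37 − j532)/(477 − j532)| = 0.746
|Γ|² = 0.557
P_refl = |Γ|²·P_inc = 311 mW, P_del = (1 − |Γ|²)·P_inc = 248 mW

P_reflected ≈ 311 mW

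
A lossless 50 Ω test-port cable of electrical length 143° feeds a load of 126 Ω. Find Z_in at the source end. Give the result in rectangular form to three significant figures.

tan(βl) = tan(143°) = -0.754
Z_in = Z_0·(Z_L + jZ_0·tanβl)/(Z_0 + jZ_L·tanβl)
     = 50·(126 − j37.7)/(50 − j94.9)

Z_in ≈ 42.9 + j43.8 Ω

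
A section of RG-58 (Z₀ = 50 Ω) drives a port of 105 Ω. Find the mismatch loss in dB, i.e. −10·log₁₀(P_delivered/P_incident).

mismatch loss ≈ 0.584 dB

Γ = (105 − 50)/(105 + 50) = 0.355
|Γ|² = 0.126, so P_del/P_inc = 1 − |Γ|² = 0.874
ML = −10·log₁₀(1 − |Γ|²)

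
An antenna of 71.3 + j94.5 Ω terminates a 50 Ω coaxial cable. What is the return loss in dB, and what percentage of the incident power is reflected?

Γ = (21.3 + j94.5)/(121.3 + j94.5), |Γ| = 0.63
RL = −20·log₁₀(0.63) = 4.01 dB
P_refl/P_inc = |Γ|² = 0.397

RL ≈ 4.01 dB; 39.7% of incident power reflected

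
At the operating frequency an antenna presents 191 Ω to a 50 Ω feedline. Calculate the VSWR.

Γ = (191 − 50)/(191 + 50) = 0.585
VSWR = (1 + 0.585)/(1 − 0.585)

VSWR ≈ 3.82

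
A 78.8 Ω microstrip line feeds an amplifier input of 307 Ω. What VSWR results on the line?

Γ = (307 − 78.8)/(307 + 78.8) = 0.591
VSWR = (1 + 0.591)/(1 − 0.591)

VSWR ≈ 3.9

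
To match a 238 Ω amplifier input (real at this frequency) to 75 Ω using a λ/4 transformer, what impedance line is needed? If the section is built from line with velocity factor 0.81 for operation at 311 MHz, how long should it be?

Z_qwt = √(Z_0·R_L) = √(75 × 238) = √17850
λ = 0.81·c/f = 0.781 m, so l = λ/4 = 0.195 m

Z_qwt ≈ 134 Ω; length ≈ 19.5 cm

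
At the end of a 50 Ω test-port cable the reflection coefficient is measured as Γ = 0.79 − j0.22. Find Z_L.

Z_L ≈ 177 − j238 Ω

Z_L = Z_0·(1 + Γ)/(1 − Γ) = 50·(1.79 − j0.22)/(0.21 + j0.22)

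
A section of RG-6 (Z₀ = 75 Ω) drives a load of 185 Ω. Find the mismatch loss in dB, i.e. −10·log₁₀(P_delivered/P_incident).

mismatch loss ≈ 0.857 dB

Γ = (185 − 75)/(185 + 75) = 0.423
|Γ|² = 0.179, so P_del/P_inc = 1 − |Γ|² = 0.821
ML = −10·log₁₀(1 − |Γ|²)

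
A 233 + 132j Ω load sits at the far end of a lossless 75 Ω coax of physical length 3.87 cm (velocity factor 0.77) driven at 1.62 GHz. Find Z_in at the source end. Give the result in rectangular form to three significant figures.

Z_in ≈ 17.9 − j0.783 Ω

λ = v/f = 0.77·c / 1.62 GHz = 0.143 m
βl = 2π·l/λ = 2π × 0.271 = 97.7°
tan(βl) = tan(97.7°) = -7.39
Z_in = Z_0·(Z_L + jZ_0·tanβl)/(Z_0 + jZ_L·tanβl)
     = 75·(233 − j422)/(1050 − j1720)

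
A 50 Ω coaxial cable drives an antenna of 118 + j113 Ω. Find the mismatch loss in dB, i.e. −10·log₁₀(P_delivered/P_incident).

Γ = (68 + j113)/(168 + j113), |Γ| = 0.651
|Γ|² = 0.424, so P_del/P_inc = 1 − |Γ|² = 0.576
ML = −10·log₁₀(1 − |Γ|²)

mismatch loss ≈ 2.4 dB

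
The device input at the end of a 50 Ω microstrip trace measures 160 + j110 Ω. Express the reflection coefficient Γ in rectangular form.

Γ = (Z_L − Z_0)/(Z_L + Z_0) = (110 + j110)/(210 + j110)

Γ ≈ 0.626 + j0.196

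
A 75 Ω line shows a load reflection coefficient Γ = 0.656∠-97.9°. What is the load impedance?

Z_L ≈ 26.5 − j60.5 Ω

Z_L = Z_0·(1 + Γ)/(1 − Γ) = 75·(0.91 − j0.65)/(1.09 + j0.65)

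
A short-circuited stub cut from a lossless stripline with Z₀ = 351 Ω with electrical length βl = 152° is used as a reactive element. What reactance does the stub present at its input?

X_in ≈ -187 Ω (capacitive)

tan(βl) = -0.532
For a short-circuited stub, Z_in = jZ_0·tan(βl)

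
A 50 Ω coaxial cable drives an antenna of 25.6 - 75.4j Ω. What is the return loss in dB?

Γ = (-24.4 − j75.4)/(75.6 − j75.4), |Γ| = 0.742
RL = −20·log₁₀|Γ| = −20·log₁₀(0.742)

RL ≈ 2.59 dB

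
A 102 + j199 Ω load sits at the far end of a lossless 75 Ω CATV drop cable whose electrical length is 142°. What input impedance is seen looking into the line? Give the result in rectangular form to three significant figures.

Z_in ≈ 15.5 + j51.1 Ω

tan(βl) = tan(142°) = -0.781
Z_in = Z_0·(Z_L + jZ_0·tanβl)/(Z_0 + jZ_L·tanβl)
     = 75·(102 + j140)/(230 − j79.7)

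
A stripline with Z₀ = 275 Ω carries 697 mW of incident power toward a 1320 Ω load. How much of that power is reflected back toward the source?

P_reflected ≈ 299 mW

Γ = (1320 − 275)/(1320 + 275) = 0.655
|Γ|² = 0.429
P_refl = |Γ|²·P_inc = 299 mW, P_del = (1 − |Γ|²)·P_inc = 398 mW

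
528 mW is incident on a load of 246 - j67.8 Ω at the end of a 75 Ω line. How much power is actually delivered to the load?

P_delivered ≈ 362 mW

|Γ| = |(171 − j67.8)/(321 − j67.8)| = 0.561
|Γ|² = 0.314
P_refl = |Γ|²·P_inc = 166 mW, P_del = (1 − |Γ|²)·P_inc = 362 mW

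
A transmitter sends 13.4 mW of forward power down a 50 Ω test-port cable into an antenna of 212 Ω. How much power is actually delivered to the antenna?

P_delivered ≈ 8.28 mW

Γ = (212 − 50)/(212 + 50) = 0.618
|Γ|² = 0.382
P_refl = |Γ|²·P_inc = 5.12 mW, P_del = (1 − |Γ|²)·P_inc = 8.28 mW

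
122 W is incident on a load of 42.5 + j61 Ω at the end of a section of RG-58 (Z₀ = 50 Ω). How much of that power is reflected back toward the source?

|Γ| = |(-7.5 + j61)/(92.5 + j61)| = 0.555
|Γ|² = 0.308
P_refl = |Γ|²·P_inc = 37.5 W, P_del = (1 − |Γ|²)·P_inc = 84.5 W

P_reflected ≈ 37.5 W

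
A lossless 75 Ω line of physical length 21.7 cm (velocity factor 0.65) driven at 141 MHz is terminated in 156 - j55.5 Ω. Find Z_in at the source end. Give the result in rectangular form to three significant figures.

Z_in ≈ 35.7 − j25.6 Ω

λ = v/f = 0.65·c / 141 MHz = 1.38 m
βl = 2π·l/λ = 2π × 0.157 = 56.5°
tan(βl) = tan(56.5°) = 1.51
Z_in = Z_0·(Z_L + jZ_0·tanβl)/(Z_0 + jZ_L·tanβl)
     = 75·(156 + j57.8)/(159 + j236)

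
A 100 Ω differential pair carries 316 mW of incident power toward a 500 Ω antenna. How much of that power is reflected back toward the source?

Γ = (500 − 100)/(500 + 100) = 0.667
|Γ|² = 0.444
P_refl = |Γ|²·P_inc = 140 mW, P_del = (1 − |Γ|²)·P_inc = 176 mW

P_reflected ≈ 140 mW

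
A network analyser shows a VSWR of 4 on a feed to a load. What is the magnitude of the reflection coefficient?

|Γ| ≈ 0.6

|Γ| = (S − 1)/(S + 1) = (4 − 1)/(4 + 1) = 3/5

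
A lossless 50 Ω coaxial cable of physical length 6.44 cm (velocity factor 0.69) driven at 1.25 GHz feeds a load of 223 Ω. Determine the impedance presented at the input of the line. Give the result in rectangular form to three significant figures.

λ = v/f = 0.69·c / 1.25 GHz = 0.166 m
βl = 2π·l/λ = 2π × 0.389 = 140°
tan(βl) = tan(140°) = -0.839
Z_in = Z_0·(Z_L + jZ_0·tanβl)/(Z_0 + jZ_L·tanβl)
     = 50·(223 − j42)/(50 − j187)

Z_in ≈ 25.3 + j52.8 Ω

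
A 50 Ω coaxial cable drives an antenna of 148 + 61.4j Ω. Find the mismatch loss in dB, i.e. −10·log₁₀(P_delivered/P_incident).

Γ = (98 + j61.4)/(198 + j61.4), |Γ| = 0.558
|Γ|² = 0.311, so P_del/P_inc = 1 − |Γ|² = 0.689
ML = −10·log₁₀(1 − |Γ|²)

mismatch loss ≈ 1.62 dB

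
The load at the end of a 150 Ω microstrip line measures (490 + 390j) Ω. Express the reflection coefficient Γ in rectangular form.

Γ ≈ 0.658 + j0.208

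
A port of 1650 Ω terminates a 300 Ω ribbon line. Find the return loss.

RL ≈ 3.19 dB

Γ = (1650 − 300)/(1650 + 300) = 0.692
RL = −20·log₁₀|Γ| = −20·log₁₀(0.692)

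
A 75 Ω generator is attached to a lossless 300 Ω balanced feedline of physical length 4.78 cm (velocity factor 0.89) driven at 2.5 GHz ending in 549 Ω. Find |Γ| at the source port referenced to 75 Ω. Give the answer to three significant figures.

λ = v/f = 0.89·c / 2.5 GHz = 0.107 m
βl = 2π·l/λ = 2π × 0.448 = 161°
tan(βl) = -0.342
Z_in = Z_0·(Z_L + jZ_0·tanβl)/(Z_0 + jZ_L·tanβl) = 441 + j173 Ω
Γ_s = (Z_in − Z_s)/(Z_in + Z_s) = (366 + j173)/(516 + j173), |Γ_s| = 0.744

|Γ| ≈ 0.744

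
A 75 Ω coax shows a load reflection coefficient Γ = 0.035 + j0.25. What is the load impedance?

Z_L ≈ 70.7 + j37.7 Ω

Z_L = Z_0·(1 + Γ)/(1 − Γ) = 75·(1.03 + j0.25)/(0.965 − j0.25)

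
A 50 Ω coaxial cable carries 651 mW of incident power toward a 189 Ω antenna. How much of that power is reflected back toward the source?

P_reflected ≈ 220 mW

Γ = (189 − 50)/(189 + 50) = 0.582
|Γ|² = 0.338
P_refl = |Γ|²·P_inc = 220 mW, P_del = (1 − |Γ|²)·P_inc = 431 mW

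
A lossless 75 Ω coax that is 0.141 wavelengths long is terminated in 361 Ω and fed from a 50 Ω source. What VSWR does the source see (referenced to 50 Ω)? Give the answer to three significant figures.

VSWR ≈ 4.85

βl = 2π × 0.141 = 50.8°
tan(βl) = 1.22
Z_in = Z_0·(Z_L + jZ_0·tanβl)/(Z_0 + jZ_L·tanβl) = 25.2 − j57 Ω
Γ_s = (Z_in − Z_s)/(Z_in + Z_s) = (-24.8 − j57)/(75.2 − j57), |Γ_s| = 0.658
VSWR = (1 + |Γ_s|)/(1 − |Γ_s|)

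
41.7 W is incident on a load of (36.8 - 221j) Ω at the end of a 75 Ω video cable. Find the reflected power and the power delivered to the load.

P_reflected ≈ 34.2 W; P_delivered ≈ 7.51 W

|Γ| = |(-38.2 − j221)/(111.8 − j221)| = 0.906
|Γ|² = 0.82
P_refl = |Γ|²·P_inc = 34.2 W, P_del = (1 − |Γ|²)·P_inc = 7.51 W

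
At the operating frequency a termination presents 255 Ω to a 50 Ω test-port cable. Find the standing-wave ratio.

For a purely resistive load, VSWR = R_L/Z_0 or Z_0/R_L (whichever > 1) = 255/50

VSWR ≈ 5.1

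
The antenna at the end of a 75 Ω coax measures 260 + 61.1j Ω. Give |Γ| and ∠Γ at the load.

Γ ≈ 0.572 ∠ 7.94°

Γ = (Z_L − Z_0)/(Z_L + Z_0) = (185 + j61.1)/(335 + j61.1)
|Γ| = 195/341 = 0.572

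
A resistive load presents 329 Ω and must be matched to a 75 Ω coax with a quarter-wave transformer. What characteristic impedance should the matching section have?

Z_qwt = √(Z_0·R_L) = √(75 × 329) = √24680

Z_qwt ≈ 157 Ω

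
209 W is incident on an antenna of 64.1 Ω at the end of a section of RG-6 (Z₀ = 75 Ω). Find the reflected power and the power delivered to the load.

Γ = (64.1 − 75)/(64.1 + 75) = -0.0784
|Γ|² = 0.00614
P_refl = |Γ|²·P_inc = 1.28 W, P_del = (1 − |Γ|²)·P_inc = 208 W

P_reflected ≈ 1.28 W; P_delivered ≈ 208 W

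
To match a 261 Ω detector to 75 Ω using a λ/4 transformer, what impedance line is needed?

Z_qwt = √(Z_0·R_L) = √(75 × 261) = √19580

Z_qwt ≈ 140 Ω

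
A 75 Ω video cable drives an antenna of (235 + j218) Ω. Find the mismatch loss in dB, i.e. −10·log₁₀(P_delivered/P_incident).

Γ = (160 + j218)/(310 + j218), |Γ| = 0.714
|Γ|² = 0.509, so P_del/P_inc = 1 − |Γ|² = 0.491
ML = −10·log₁₀(1 − |Γ|²)

mismatch loss ≈ 3.09 dB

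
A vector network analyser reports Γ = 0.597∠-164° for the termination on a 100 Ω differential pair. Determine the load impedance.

Z_L ≈ 25.7 − j13.1 Ω

Z_L = Z_0·(1 + Γ)/(1 − Γ) = 100·(0.426 − j0.165)/(1.57 + j0.165)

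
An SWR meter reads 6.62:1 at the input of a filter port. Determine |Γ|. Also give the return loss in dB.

|Γ| ≈ 0.738; return loss ≈ 2.64 dB

|Γ| = (S − 1)/(S + 1) = (6.62 − 1)/(6.62 + 1) = 5.62/7.62
RL = −20·log₁₀|Γ| = −20·log₁₀(0.738)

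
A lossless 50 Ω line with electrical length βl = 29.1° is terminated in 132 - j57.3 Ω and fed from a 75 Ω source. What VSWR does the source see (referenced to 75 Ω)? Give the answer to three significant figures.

VSWR ≈ 3.2

tan(βl) = 0.557
Z_in = Z_0·(Z_L + jZ_0·tanβl)/(Z_0 + jZ_L·tanβl) = 35.7 − j50 Ω
Γ_s = (Z_in − Z_s)/(Z_in + Z_s) = (-39.3 − j50)/(111 − j50), |Γ_s| = 0.524
VSWR = (1 + |Γ_s|)/(1 − |Γ_s|)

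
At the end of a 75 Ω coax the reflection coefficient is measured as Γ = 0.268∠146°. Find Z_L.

Z_L = Z_0·(1 + Γ)/(1 − Γ) = 75·(0.778 + j0.15)/(1.22 − j0.15)

Z_L ≈ 45.9 + j14.8 Ω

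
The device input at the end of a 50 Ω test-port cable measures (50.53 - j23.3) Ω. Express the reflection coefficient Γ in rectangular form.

Γ = (Z_L − Z_0)/(Z_L + Z_0) = (0.53 − j23.3)/(100.5 − j23.3)

Γ ≈ 0.056 − j0.219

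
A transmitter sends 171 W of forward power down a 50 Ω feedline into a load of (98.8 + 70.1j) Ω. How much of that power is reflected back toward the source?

P_reflected ≈ 46.1 W

|Γ| = |(48.8 + j70.1)/(148.8 + j70.1)| = 0.519
|Γ|² = 0.27
P_refl = |Γ|²·P_inc = 46.1 W, P_del = (1 − |Γ|²)·P_inc = 125 W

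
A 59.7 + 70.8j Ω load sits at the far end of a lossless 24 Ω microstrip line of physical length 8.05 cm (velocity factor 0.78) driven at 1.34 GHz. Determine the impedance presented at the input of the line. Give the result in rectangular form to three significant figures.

Z_in ≈ 18.6 + j43.9 Ω

λ = v/f = 0.78·c / 1.34 GHz = 0.175 m
βl = 2π·l/λ = 2π × 0.461 = 166°
tan(βl) = tan(166°) = -0.25
Z_in = Z_0·(Z_L + jZ_0·tanβl)/(Z_0 + jZ_L·tanβl)
     = 24·(59.7 + j64.8)/(41.7 − j14.9)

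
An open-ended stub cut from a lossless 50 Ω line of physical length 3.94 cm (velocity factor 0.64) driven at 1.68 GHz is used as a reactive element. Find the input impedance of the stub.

λ = v/f = 0.64·c / 1.68 GHz = 0.114 m
βl = 2π·l/λ = 2π × 0.345 = 124°
tan(βl) = -1.48
For an open-ended stub, Z_in = −jZ_0·cot(βl) = −jZ_0/tan(βl)

Z_in ≈ +j33.9 Ω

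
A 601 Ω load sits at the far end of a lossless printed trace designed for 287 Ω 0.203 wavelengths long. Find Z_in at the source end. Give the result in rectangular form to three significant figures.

Z_in ≈ 147 − j66 Ω

βl = 2π × 0.203 = 73.1°
tan(βl) = tan(73.1°) = 3.29
Z_in = Z_0·(Z_L + jZ_0·tanβl)/(Z_0 + jZ_L·tanβl)
     = 287·(601 + j943)/(287 + j1980)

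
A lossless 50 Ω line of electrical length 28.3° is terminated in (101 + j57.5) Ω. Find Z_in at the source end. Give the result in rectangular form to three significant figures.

tan(βl) = tan(28.3°) = 0.538
Z_in = Z_0·(Z_L + jZ_0·tanβl)/(Z_0 + jZ_L·tanβl)
     = 50·(101 + j84.4)/(19 + j54.4)

Z_in ≈ 98.1 − j58.5 Ω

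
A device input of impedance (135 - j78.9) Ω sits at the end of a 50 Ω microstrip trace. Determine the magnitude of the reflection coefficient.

|Γ| ≈ 0.577

Γ = (Z_L − Z_0)/(Z_L + Z_0) = (85 − j78.9)/(185 − j78.9)
|Γ| = 116/201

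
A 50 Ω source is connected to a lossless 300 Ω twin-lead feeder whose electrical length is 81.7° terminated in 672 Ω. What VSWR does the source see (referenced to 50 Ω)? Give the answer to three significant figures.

tan(βl) = 6.85
Z_in = Z_0·(Z_L + jZ_0·tanβl)/(Z_0 + jZ_L·tanβl) = 136 − j34.9 Ω
Γ_s = (Z_in − Z_s)/(Z_in + Z_s) = (86.2 − j34.9)/(186 − j34.9), |Γ_s| = 0.491
VSWR = (1 + |Γ_s|)/(1 − |Γ_s|)

VSWR ≈ 2.93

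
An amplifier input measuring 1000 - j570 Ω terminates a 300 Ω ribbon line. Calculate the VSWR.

VSWR ≈ 4.49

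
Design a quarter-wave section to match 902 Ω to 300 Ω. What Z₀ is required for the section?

Z_qwt ≈ 520 Ω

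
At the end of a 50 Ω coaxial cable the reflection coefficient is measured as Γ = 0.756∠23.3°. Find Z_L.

Z_L ≈ 117 + j164 Ω

Z_L = Z_0·(1 + Γ)/(1 − Γ) = 50·(1.69 + j0.299)/(0.306 − j0.299)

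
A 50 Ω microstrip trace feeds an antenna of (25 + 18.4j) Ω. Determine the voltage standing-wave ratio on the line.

VSWR ≈ 2.34

Γ = (Z_L − Z_0)/(Z_L + Z_0) = (-25 + j18.4)/(75 + j18.4)
|Γ| = 31/77.2 = 0.402
VSWR = (1 + |Γ|)/(1 − |Γ|) = 1.4/0.598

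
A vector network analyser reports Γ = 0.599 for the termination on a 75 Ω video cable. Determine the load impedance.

Z_L ≈ 299 Ω

Z_L = Z_0·(1 + Γ)/(1 − Γ) = 75·(1.6)/(0.401)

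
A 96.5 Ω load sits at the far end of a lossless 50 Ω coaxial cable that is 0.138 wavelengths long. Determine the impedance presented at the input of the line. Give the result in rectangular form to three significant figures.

βl = 2π × 0.138 = 49.7°
tan(βl) = tan(49.7°) = 1.18
Z_in = Z_0·(Z_L + jZ_0·tanβl)/(Z_0 + jZ_L·tanβl)
     = 50·(96.5 + j58.9)/(50 + j114)

Z_in ≈ 37.3 − j26 Ω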